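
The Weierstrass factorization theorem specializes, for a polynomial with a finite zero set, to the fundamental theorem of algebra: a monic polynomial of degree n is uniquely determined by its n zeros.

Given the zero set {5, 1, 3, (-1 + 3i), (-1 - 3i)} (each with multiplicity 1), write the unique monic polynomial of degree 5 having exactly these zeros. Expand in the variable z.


The polynomial is p(z) = ∏_{α ∈ S} (z − α), where S = {5, 1, 3, (-1 + 3i), (-1 - 3i)}.
Expanding the product yields: p(z) = z^5 -7·z^4 + 15·z^3 -59·z^2 + 200·z -150.
Note conjugate pairs combine to real quadratics: (z − (-1+3i))(z − (-1−3i)) = z² + 2z + 10.
The resulting polynomial has degree 5 and real coefficients as required.

p(z) = z^5 -7·z^4 + 15·z^3 -59·z^2 + 200·z -150.


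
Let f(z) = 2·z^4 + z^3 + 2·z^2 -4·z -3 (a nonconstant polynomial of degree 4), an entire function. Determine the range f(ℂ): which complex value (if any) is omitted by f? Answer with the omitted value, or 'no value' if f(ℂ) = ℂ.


Little Picard bounds the complement of f(ℂ) to at most one point.
For every w ∈ ℂ, the equation p(z) − w = 0 is a nonconstant polynomial in z and hence has at least one root by the fundamental theorem of algebra. So p is surjective onto ℂ, omitting no value.

Omitted value: no value.


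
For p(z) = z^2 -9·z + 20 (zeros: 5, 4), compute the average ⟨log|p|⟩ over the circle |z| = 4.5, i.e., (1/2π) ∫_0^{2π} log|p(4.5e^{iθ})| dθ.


Zeros: 4, 5; r = 4.5.
Inside |z| < r: 4. Outside (|z| ≥ r): 5.
p(0) = 20, so log|p(0)| = log(20) = 2.9957.
Apply Jensen: I(r) = log|p(0)| + Σ_k log(r/|z_k|), summed over zeros inside |z| < r.
  log(r/|z_k|) for z_k = 4: log(4.5/4) = 0.1178
  Outside zeros (5) contribute nothing to the Jensen sum.
Sum over inside zeros: 0.1178.
I(r) = log|p(0)| + (inside sum) = 2.9957 + 0.1178 = 3.1135.
Note: since some zeros are outside |z| ≤ r, the simplified n·log(r) form does NOT apply — only the inside zeros contribute.

I(r) ≈ 3.1135.


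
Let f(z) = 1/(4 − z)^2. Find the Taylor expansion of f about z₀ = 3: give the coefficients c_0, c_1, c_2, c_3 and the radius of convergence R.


Let w = z − z₀, so z = z₀ + w.
Then 4 − z = 4 − (z₀ + w) = (4 − z₀) − w = 1 − w.
f(z) = 1/(1 − w)^2 = (1/(1)^2) · (1 − w/(1))^{−2}.
By the binomial series (1−u)^{−2} = Σ_{n≥0} C(n+1, 1) u^n for |u|<1, with u = w/(1):
  c_n = C(n+1, 1) / (1)^(n+2).
  c_0 = 1/(1)^2 = 1.
  c_1 = 2/(1)^3 = 2.
  c_2 = 3/(1)^4 = 3.
  c_3 = 4/(1)^5 = 4.
The series is valid for |w/d| < 1, i.e. |z − z₀| < |d|.
Radius of convergence: R = |4 − z₀| = |1| = 1 (distance from z₀ to the singularity z = 4).

c_0 = 1, c_1 = 2, c_2 = 3, c_3 = 4; R = 1.


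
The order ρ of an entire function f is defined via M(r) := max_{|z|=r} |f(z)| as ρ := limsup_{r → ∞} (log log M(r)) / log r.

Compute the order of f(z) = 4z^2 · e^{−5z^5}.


M(r) = max_{|z|=r} |4|·|z|^2·|e^{−5z^5}| = 4·r^2 · e^{5r^5} (the factors attain their maxima compatibly on |z|=r). Then log M(r) = log 4 + 2·log r + 5r^5, dominated by the last term, so log log M(r) ~ 5·log r. The polynomial factor 4z^2 contributes only a log r term and does not affect the order. ρ = 5.
Therefore ρ = 5.

Order ρ = 5.


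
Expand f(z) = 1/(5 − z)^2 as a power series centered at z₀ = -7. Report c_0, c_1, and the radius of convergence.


Let w = z − z₀, so z = z₀ + w.
Then 5 − z = 5 − (z₀ + w) = (5 − z₀) − w = 12 − w.
f(z) = 1/(12 − w)^2 = (1/(12)^2) · (1 − w/(12))^{−2}.
By the binomial series (1−u)^{−2} = Σ_{n≥0} C(n+1, 1) u^n for |u|<1, with u = w/(12):
  c_n = C(n+1, 1) / (12)^(n+2).
  c_0 = 1/(12)^2 = 1/144.
  c_1 = 2/(12)^3 = 1/864.
The series is valid for |w/d| < 1, i.e. |z − z₀| < |d|.
Radius of convergence: R = |5 − z₀| = |12| = 12 (distance from z₀ to the singularity z = 5).

c_0 = 1/144, c_1 = 1/864; R = 12.


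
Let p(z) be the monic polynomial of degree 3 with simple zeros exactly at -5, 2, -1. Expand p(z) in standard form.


The polynomial is p(z) = ∏_{α ∈ S} (z − α), where S = {-5, 2, -1}.
Expanding the product yields: p(z) = z^3 + 4·z^2 -7·z -10.
The resulting polynomial has degree 3 and real coefficients as required.

p(z) = z^3 + 4·z^2 -7·z -10.


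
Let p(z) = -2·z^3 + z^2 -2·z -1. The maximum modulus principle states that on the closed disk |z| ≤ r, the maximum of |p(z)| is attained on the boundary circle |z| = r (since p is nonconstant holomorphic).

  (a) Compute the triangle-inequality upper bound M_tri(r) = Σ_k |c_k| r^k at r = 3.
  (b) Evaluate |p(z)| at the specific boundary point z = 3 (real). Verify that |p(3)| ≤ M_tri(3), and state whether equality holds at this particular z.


Coefficients: c_0 = -1, c_1 = -2, c_2 = 1, c_3 = -2. Radius r = 3.
Part (a). Triangle bound: M_tri(r) = Σ_k |c_k| r^k
  = |-1|·3^0 + |-2|·3^1 + |1|·3^2 + |-2|·3^3
  = 1 + 6 + 9 + 54 = 70.
This bounds M(r) := max_{|z|=r} |p(z)| from above; equality holds iff all terms c_k z^k can be made to align in phase at a single z on |z|=r.
Part (b). At z = 3 (real, on the circle |z| = r):
  p(3) = (-1)·3^0 + (-2)·3^1 + (1)·3^2 + (-2)·3^3 = -52.
  |p(3)| = 52.
Check: |p(3)| = 52 ≤ 70 = M_tri(3). ✓ Equality does not hold at z = 3 (the coefficients have mixed signs, so the terms do not all align in phase there).

M_tri(3) = 70; |p(3)| = 52; equality at z=3: no.


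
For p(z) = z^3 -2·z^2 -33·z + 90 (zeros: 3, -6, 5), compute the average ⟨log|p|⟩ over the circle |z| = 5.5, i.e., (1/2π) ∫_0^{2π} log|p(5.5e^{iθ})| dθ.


Zeros: -6, 3, 5; r = 5.5.
Inside |z| < r: 3, 5. Outside (|z| ≥ r): -6.
p(0) = 90, so log|p(0)| = log(90) = 4.4998.
Apply Jensen: I(r) = log|p(0)| + Σ_k log(r/|z_k|), summed over zeros inside |z| < r.
  log(r/|z_k|) for z_k = 3: log(5.5/3) = 0.6061
  log(r/|z_k|) for z_k = 5: log(5.5/5) = 0.0953
  Outside zeros (-6) contribute nothing to the Jensen sum.
Sum over inside zeros: 0.7014.
I(r) = log|p(0)| + (inside sum) = 4.4998 + 0.7014 = 5.2013.
Note: since some zeros are outside |z| ≤ r, the simplified n·log(r) form does NOT apply — only the inside zeros contribute.

I(r) ≈ 5.2013.


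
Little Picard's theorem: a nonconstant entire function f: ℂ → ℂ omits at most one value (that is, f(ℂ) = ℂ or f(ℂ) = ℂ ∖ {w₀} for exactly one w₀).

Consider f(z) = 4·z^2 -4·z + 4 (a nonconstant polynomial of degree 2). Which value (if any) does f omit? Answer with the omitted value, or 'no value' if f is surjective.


Little Picard bounds the complement of f(ℂ) to at most one point.
For every w ∈ ℂ, the equation p(z) − w = 0 is a nonconstant polynomial in z and hence has at least one root by the fundamental theorem of algebra. So p is surjective onto ℂ, omitting no value.

Omitted value: no value.


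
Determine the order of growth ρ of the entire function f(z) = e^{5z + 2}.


|e^{5z + 2}| = e^{Re(5·z) + 2} ≤ e^{5|z|^1 + 2} = e^{5r^1 + 2} on |z| = r, so ρ ≤ 1. Choosing z on |z|=r so that 5·z is real positive (always possible by picking arg z appropriately) gives |f(z)| = e^{5r^1 + 2}, matching the bound. The additive constant 2 does not affect log log M(r) ~ 1·log r. Hence ρ = 1.
Therefore ρ = 1.

Order ρ = 1.


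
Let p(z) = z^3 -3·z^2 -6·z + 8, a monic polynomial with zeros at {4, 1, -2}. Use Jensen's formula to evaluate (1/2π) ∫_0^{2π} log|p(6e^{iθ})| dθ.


Zeros: -2, 1, 4; r = 6.
Inside |z| < r: -2, 1, 4. Outside (|z| ≥ r): ∅.
p(0) = 8, so log|p(0)| = log(8) = 2.0794.
Apply Jensen: I(r) = log|p(0)| + Σ_k log(r/|z_k|), summed over zeros inside |z| < r.
  log(r/|z_k|) for z_k = 4: log(6/4) = 0.4055
  log(r/|z_k|) for z_k = 1: log(6/1) = 1.7918
  log(r/|z_k|) for z_k = -2: log(6/2) = 1.0986
Sum over inside zeros: 3.2958.
I(r) = log|p(0)| + (inside sum) = 2.0794 + 3.2958 = 5.3753.
Closed form (all zeros inside, monic): I(r) = n·log(r) = 3·log(6) = 5.3753. ✓

I(r) ≈ 5.3753.


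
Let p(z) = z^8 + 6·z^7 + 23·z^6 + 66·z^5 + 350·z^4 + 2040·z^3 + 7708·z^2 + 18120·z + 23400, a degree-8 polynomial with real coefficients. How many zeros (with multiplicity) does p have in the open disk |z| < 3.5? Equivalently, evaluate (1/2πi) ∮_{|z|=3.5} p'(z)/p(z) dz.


The zeros of p are: (3 + 3i), (3 - 3i), (-1 + 3i), (-1 - 3i), (-3 + 1i), (-3 - 1i), (-2 + 3i), (-2 - 3i).
Their magnitudes are: 4.243, 4.243, 3.162, 3.162, 3.162, 3.162, 3.606, 3.606.
Zeros with |z| < R = 3.5: (-1 + 3i), (-1 - 3i), (-3 + 1i), (-3 - 1i).
Count = 4.
By the argument principle, (1/2πi) ∮_{|z|=R} p'(z)/p(z) dz equals exactly this count.

Number of zeros inside |z| < 3.5: 4.


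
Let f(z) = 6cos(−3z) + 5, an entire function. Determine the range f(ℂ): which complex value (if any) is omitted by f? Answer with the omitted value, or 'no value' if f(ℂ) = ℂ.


Little Picard bounds the complement of f(ℂ) to at most one point.
cos is entire and surjective onto ℂ: for every w ∈ ℂ, cos(ζ) = w has a solution ζ ∈ ℂ (e.g., via the complex inverse arccos). With ζ = −3z this gives z = ζ/(-3). Then 6·cos(−3z) takes every value in 6·ℂ = ℂ, and adding 5 is a bijection of ℂ. So f is surjective and omits no value. (Note: only on the real line is cos bounded by [−1, 1].)

Omitted value: no value.


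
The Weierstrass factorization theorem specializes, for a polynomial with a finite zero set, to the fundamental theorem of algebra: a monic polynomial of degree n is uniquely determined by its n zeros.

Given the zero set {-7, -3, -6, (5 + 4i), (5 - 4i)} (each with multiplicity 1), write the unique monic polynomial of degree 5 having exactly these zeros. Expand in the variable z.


The polynomial is p(z) = ∏_{α ∈ S} (z − α), where S = {-7, -3, -6, (5 + 4i), (5 - 4i)}.
Expanding the product yields: p(z) = z^5 + 6·z^4 -38·z^3 -28·z^2 + 2061·z + 5166.
Note conjugate pairs combine to real quadratics: (z − (5+4i))(z − (5−4i)) = z² − 10z + 41.
The resulting polynomial has degree 5 and real coefficients as required.

p(z) = z^5 + 6·z^4 -38·z^3 -28·z^2 + 2061·z + 5166.


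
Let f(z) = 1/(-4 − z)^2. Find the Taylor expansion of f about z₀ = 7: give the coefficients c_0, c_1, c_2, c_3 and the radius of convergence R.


Let w = z − z₀, so z = z₀ + w.
Then -4 − z = -4 − (z₀ + w) = (-4 − z₀) − w = -11 − w.
f(z) = 1/(-11 − w)^2 = (1/(-11)^2) · (1 − w/(-11))^{−2}.
By the binomial series (1−u)^{−2} = Σ_{n≥0} C(n+1, 1) u^n for |u|<1, with u = w/(-11):
  c_n = C(n+1, 1) / (-11)^(n+2).
  c_0 = 1/(-11)^2 = 1/121.
  c_1 = 2/(-11)^3 = -2/1331.
  c_2 = 3/(-11)^4 = 3/14641.
  c_3 = 4/(-11)^5 = -4/161051.
The series is valid for |w/d| < 1, i.e. |z − z₀| < |d|.
Radius of convergence: R = |-4 − z₀| = |-11| = 11 (distance from z₀ to the singularity z = -4).

c_0 = 1/121, c_1 = -2/1331, c_2 = 3/14641, c_3 = -4/161051; R = 11.


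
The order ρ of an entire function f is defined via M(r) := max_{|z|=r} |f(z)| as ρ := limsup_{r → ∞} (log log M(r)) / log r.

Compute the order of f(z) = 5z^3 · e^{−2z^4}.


M(r) = max_{|z|=r} |5|·|z|^3·|e^{−2z^4}| = 5·r^3 · e^{2r^4} (the factors attain their maxima compatibly on |z|=r). Then log M(r) = log 5 + 3·log r + 2r^4, dominated by the last term, so log log M(r) ~ 4·log r. The polynomial factor 5z^3 contributes only a log r term and does not affect the order. ρ = 4.
Therefore ρ = 4.

Order ρ = 4.


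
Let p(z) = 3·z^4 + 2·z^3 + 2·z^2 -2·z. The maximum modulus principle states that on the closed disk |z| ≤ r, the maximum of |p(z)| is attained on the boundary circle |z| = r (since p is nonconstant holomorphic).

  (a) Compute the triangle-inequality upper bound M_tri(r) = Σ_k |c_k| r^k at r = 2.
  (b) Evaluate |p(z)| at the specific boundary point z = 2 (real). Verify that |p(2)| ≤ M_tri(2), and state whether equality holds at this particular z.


Coefficients: c_0 = 0, c_1 = -2, c_2 = 2, c_3 = 2, c_4 = 3. Radius r = 2.
Part (a). Triangle bound: M_tri(r) = Σ_k |c_k| r^k
  = |0|·2^0 + |-2|·2^1 + |2|·2^2 + |2|·2^3 + |3|·2^4
  = 0 + 4 + 8 + 16 + 48 = 76.
This bounds M(r) := max_{|z|=r} |p(z)| from above; equality holds iff all terms c_k z^k can be made to align in phase at a single z on |z|=r.
Part (b). At z = 2 (real, on the circle |z| = r):
  p(2) = (0)·2^0 + (-2)·2^1 + (2)·2^2 + (2)·2^3 + (3)·2^4 = 68.
  |p(2)| = 68.
Check: |p(2)| = 68 ≤ 76 = M_tri(2). ✓ Equality does not hold at z = 2 (the coefficients have mixed signs, so the terms do not all align in phase there).

M_tri(2) = 76; |p(2)| = 68; equality at z=2: no.


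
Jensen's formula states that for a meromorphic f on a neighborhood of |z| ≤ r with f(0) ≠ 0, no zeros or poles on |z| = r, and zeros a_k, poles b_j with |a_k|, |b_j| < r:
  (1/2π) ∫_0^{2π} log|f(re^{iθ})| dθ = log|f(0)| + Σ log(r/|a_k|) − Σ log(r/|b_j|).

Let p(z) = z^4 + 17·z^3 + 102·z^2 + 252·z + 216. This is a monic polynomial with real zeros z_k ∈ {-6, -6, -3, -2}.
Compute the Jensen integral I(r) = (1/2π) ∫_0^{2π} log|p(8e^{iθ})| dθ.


Zeros: -6, -6, -3, -2; r = 8.
Inside |z| < r: -6, -6, -3, -2. Outside (|z| ≥ r): ∅.
p(0) = 216, so log|p(0)| = log(216) = 5.3753.
Apply Jensen: I(r) = log|p(0)| + Σ_k log(r/|z_k|), summed over zeros inside |z| < r.
  log(r/|z_k|) for z_k = -6: log(8/6) = 0.2877
  log(r/|z_k|) for z_k = -6: log(8/6) = 0.2877
  log(r/|z_k|) for z_k = -3: log(8/3) = 0.9808
  log(r/|z_k|) for z_k = -2: log(8/2) = 1.3863
Sum over inside zeros: 2.9425.
I(r) = log|p(0)| + (inside sum) = 5.3753 + 2.9425 = 8.3178.
Closed form (all zeros inside, monic): I(r) = n·log(r) = 4·log(8) = 8.3178. ✓

I(r) ≈ 8.3178.


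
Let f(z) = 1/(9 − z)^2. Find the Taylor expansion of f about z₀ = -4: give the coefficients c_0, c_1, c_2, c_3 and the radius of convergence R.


Let w = z − z₀, so z = z₀ + w.
Then 9 − z = 9 − (z₀ + w) = (9 − z₀) − w = 13 − w.
f(z) = 1/(13 − w)^2 = (1/(13)^2) · (1 − w/(13))^{−2}.
By the binomial series (1−u)^{−2} = Σ_{n≥0} C(n+1, 1) u^n for |u|<1, with u = w/(13):
  c_n = C(n+1, 1) / (13)^(n+2).
  c_0 = 1/(13)^2 = 1/169.
  c_1 = 2/(13)^3 = 2/2197.
  c_2 = 3/(13)^4 = 3/28561.
  c_3 = 4/(13)^5 = 4/371293.
The series is valid for |w/d| < 1, i.e. |z − z₀| < |d|.
Radius of convergence: R = |9 − z₀| = |13| = 13 (distance from z₀ to the singularity z = 9).

c_0 = 1/169, c_1 = 2/2197, c_2 = 3/28561, c_3 = 4/371293; R = 13.


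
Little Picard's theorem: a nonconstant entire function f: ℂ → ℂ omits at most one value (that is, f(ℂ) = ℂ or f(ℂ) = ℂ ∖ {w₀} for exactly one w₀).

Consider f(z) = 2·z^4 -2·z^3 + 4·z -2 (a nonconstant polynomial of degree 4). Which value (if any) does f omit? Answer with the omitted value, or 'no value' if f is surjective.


Little Picard bounds the complement of f(ℂ) to at most one point.
For every w ∈ ℂ, the equation p(z) − w = 0 is a nonconstant polynomial in z and hence has at least one root by the fundamental theorem of algebra. So p is surjective onto ℂ, omitting no value.

Omitted value: no value.


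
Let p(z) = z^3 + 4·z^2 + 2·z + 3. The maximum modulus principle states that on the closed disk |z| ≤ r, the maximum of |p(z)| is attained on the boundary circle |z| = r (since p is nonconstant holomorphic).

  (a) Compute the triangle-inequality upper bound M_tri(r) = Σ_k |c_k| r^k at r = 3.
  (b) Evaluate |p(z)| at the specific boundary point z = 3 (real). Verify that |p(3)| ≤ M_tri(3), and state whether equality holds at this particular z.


Coefficients: c_0 = 3, c_1 = 2, c_2 = 4, c_3 = 1. Radius r = 3.
Part (a). Triangle bound: M_tri(r) = Σ_k |c_k| r^k
  = |3|·3^0 + |2|·3^1 + |4|·3^2 + |1|·3^3
  = 3 + 6 + 36 + 27 = 72.
This bounds M(r) := max_{|z|=r} |p(z)| from above; equality holds iff all terms c_k z^k can be made to align in phase at a single z on |z|=r.
Part (b). At z = 3 (real, on the circle |z| = r):
  p(3) = (3)·3^0 + (2)·3^1 + (4)·3^2 + (1)·3^3 = 72.
  |p(3)| = 72.
Since all nonzero coefficients share the same sign, |p(3)| = 72 = M_tri(3); the triangle bound is attained at z = 3, so in fact M(r) = 72.

M_tri(3) = 72; |p(3)| = 72; equality at z=3: yes.


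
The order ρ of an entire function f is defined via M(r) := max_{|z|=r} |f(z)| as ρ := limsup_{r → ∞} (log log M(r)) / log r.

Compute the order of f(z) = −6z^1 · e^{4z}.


M(r) = max_{|z|=r} |-6|·|z|^1·|e^{4z}| = 6·r^1 · e^{4r^1} (the factors attain their maxima compatibly on |z|=r). Then log M(r) = log 6 + 1·log r + 4r^1, dominated by the last term, so log log M(r) ~ 1·log r. The polynomial factor -6z^1 contributes only a log r term and does not affect the order. ρ = 1.
Therefore ρ = 1.

Order ρ = 1.


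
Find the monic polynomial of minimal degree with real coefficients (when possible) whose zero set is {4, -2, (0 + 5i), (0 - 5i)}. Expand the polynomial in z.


The polynomial is p(z) = ∏_{α ∈ S} (z − α), where S = {4, -2, (0 + 5i), (0 - 5i)}.
Expanding the product yields: p(z) = z^4 -2·z^3 + 17·z^2 -50·z -200.
Note conjugate pairs combine to real quadratics: (z − (0+5i))(z − (0−5i)) = z² + 25.
The resulting polynomial has degree 4 and real coefficients as required.

p(z) = z^4 -2·z^3 + 17·z^2 -50·z -200.


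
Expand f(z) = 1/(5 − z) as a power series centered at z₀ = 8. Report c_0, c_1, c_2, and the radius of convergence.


Let w = z − z₀, so z = z₀ + w.
Then 5 − z = 5 − (z₀ + w) = (5 − z₀) − w = -3 − w.
f(z) = 1/(-3 − w) = (1/(-3)) · 1/(1 − w/(-3)) = Σ_{n≥0} w^n / (-3)^(n+1).
So c_n = 1/(-3)^(n+1):
  c_0 = 1/(-3)^1 = -1/3.
  c_1 = 1/(-3)^2 = 1/9.
  c_2 = 1/(-3)^3 = -1/27.
The series is valid for |w/d| < 1, i.e. |z − z₀| < |d|.
Radius of convergence: R = |5 − z₀| = |-3| = 3 (distance from z₀ to the singularity z = 5).

c_0 = -1/3, c_1 = 1/9, c_2 = -1/27; R = 3.


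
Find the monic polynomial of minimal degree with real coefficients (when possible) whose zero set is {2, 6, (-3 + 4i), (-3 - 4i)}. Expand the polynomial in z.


The polynomial is p(z) = ∏_{α ∈ S} (z − α), where S = {2, 6, (-3 + 4i), (-3 - 4i)}.
Expanding the product yields: p(z) = z^4 -2·z^3 -11·z^2 -128·z + 300.
Note conjugate pairs combine to real quadratics: (z − (-3+4i))(z − (-3−4i)) = z² + 6z + 25.
The resulting polynomial has degree 4 and real coefficients as required.

p(z) = z^4 -2·z^3 -11·z^2 -128·z + 300.


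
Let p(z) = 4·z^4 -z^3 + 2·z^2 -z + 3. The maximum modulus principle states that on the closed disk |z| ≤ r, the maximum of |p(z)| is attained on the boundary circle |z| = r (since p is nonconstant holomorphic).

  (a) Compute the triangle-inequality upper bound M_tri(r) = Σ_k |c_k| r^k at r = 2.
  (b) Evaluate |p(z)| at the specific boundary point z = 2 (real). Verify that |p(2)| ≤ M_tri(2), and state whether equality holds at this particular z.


Coefficients: c_0 = 3, c_1 = -1, c_2 = 2, c_3 = -1, c_4 = 4. Radius r = 2.
Part (a). Triangle bound: M_tri(r) = Σ_k |c_k| r^k
  = |3|·2^0 + |-1|·2^1 + |2|·2^2 + |-1|·2^3 + |4|·2^4
  = 3 + 2 + 8 + 8 + 64 = 85.
This bounds M(r) := max_{|z|=r} |p(z)| from above; equality holds iff all terms c_k z^k can be made to align in phase at a single z on |z|=r.
Part (b). At z = 2 (real, on the circle |z| = r):
  p(2) = (3)·2^0 + (-1)·2^1 + (2)·2^2 + (-1)·2^3 + (4)·2^4 = 65.
  |p(2)| = 65.
Check: |p(2)| = 65 ≤ 85 = M_tri(2). ✓ Equality does not hold at z = 2 (the coefficients have mixed signs, so the terms do not all align in phase there).

M_tri(2) = 85; |p(2)| = 65; equality at z=2: no.


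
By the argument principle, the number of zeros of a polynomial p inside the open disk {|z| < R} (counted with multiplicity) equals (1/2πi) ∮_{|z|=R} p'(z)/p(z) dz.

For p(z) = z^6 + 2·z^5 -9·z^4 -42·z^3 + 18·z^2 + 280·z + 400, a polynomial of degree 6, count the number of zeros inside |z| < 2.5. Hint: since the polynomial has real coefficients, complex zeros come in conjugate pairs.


The zeros of p are: (-2 + 2i), (-2 - 2i), (-2 + 1i), (-2 - 1i), (3 + 1i), (3 - 1i).
Their magnitudes are: 2.828, 2.828, 2.236, 2.236, 3.162, 3.162.
Zeros with |z| < R = 2.5: (-2 + 1i), (-2 - 1i).
Count = 2.
By the argument principle, (1/2πi) ∮_{|z|=R} p'(z)/p(z) dz equals exactly this count.

Number of zeros inside |z| < 2.5: 2.


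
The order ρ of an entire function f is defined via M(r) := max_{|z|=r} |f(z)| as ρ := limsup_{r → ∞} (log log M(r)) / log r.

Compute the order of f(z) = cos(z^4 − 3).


Write cos(w) = (e^{iw} ± e^{−iw})/(2 or 2i), so |cos(w)| ≤ e^{|w|}. With w = z^4 − 3, |w| ≤ 1r^4 + 3 on |z|=r, giving M(r) ≤ e^{1r^4 + 3} and ρ ≤ 4. For the lower bound, choose z on |z|=r with 1z^4 purely imaginary of modulus 1r^4; then |cos(z^4 − 3)| grows like e^{1r^4}/2, so ρ ≥ 4. Hence ρ = 4.
Therefore ρ = 4.

Order ρ = 4.


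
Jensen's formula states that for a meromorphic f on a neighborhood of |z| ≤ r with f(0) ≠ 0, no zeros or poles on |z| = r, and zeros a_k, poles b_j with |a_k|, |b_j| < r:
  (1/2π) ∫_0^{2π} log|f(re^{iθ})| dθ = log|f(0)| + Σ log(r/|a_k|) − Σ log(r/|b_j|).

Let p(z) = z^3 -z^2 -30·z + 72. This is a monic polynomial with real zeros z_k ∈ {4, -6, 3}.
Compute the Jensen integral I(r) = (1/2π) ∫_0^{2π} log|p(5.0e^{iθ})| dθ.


Zeros: -6, 3, 4; r = 5.0.
Inside |z| < r: 3, 4. Outside (|z| ≥ r): -6.
p(0) = 72, so log|p(0)| = log(72) = 4.2767.
Apply Jensen: I(r) = log|p(0)| + Σ_k log(r/|z_k|), summed over zeros inside |z| < r.
  log(r/|z_k|) for z_k = 4: log(5.0/4) = 0.2231
  log(r/|z_k|) for z_k = 3: log(5.0/3) = 0.5108
  Outside zeros (-6) contribute nothing to the Jensen sum.
Sum over inside zeros: 0.7340.
I(r) = log|p(0)| + (inside sum) = 4.2767 + 0.7340 = 5.0106.
Note: since some zeros are outside |z| ≤ r, the simplified n·log(r) form does NOT apply — only the inside zeros contribute.

I(r) ≈ 5.0106.


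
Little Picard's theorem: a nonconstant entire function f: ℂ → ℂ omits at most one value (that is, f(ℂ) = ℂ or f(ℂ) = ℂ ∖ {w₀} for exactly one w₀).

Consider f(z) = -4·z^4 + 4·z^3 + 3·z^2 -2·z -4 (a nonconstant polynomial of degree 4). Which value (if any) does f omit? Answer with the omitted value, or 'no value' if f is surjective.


Little Picard bounds the complement of f(ℂ) to at most one point.
For every w ∈ ℂ, the equation p(z) − w = 0 is a nonconstant polynomial in z and hence has at least one root by the fundamental theorem of algebra. So p is surjective onto ℂ, omitting no value.

Omitted value: no value.


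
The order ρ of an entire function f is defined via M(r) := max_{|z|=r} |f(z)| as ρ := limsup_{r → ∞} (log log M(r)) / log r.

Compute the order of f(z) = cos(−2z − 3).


cos(w) is a linear combination of e^{iw} and e^{−iw} (or e^w, e^{−w} in the hyperbolic case), so |cos(w)| ≤ e^{|w|}. With w = −2z − 3, |w| ≤ 2|z| + 3 = 2r + 3 on |z| = r, giving M(r) ≤ e^{2r + 3}, so ρ ≤ 1. On a suitable ray (z = it for sin/cos; z = t for sinh/cosh, t real → ∞), |cos(−2z − 3)| grows like e^{2|t|}/2, so ρ ≥ 1. Hence ρ = 1.
Therefore ρ = 1.

Order ρ = 1.


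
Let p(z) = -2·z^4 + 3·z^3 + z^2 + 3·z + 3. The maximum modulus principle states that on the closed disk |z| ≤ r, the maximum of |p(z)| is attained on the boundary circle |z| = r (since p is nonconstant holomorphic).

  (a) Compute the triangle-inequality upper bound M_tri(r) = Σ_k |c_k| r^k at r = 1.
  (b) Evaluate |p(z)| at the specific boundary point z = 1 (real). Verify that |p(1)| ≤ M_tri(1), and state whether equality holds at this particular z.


Coefficients: c_0 = 3, c_1 = 3, c_2 = 1, c_3 = 3, c_4 = -2. Radius r = 1.
Part (a). Triangle bound: M_tri(r) = Σ_k |c_k| r^k
  = |3|·1^0 + |3|·1^1 + |1|·1^2 + |3|·1^3 + |-2|·1^4
  = 3 + 3 + 1 + 3 + 2 = 12.
This bounds M(r) := max_{|z|=r} |p(z)| from above; equality holds iff all terms c_k z^k can be made to align in phase at a single z on |z|=r.
Part (b). At z = 1 (real, on the circle |z| = r):
  p(1) = (3)·1^0 + (3)·1^1 + (1)·1^2 + (3)·1^3 + (-2)·1^4 = 8.
  |p(1)| = 8.
Check: |p(1)| = 8 ≤ 12 = M_tri(1). ✓ Equality does not hold at z = 1 (the coefficients have mixed signs, so the terms do not all align in phase there).

M_tri(1) = 12; |p(1)| = 8; equality at z=1: no.


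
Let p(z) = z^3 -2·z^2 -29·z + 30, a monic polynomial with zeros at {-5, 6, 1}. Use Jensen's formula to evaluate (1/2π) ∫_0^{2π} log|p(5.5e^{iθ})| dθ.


Zeros: -5, 1, 6; r = 5.5.
Inside |z| < r: -5, 1. Outside (|z| ≥ r): 6.
p(0) = 30, so log|p(0)| = log(30) = 3.4012.
Apply Jensen: I(r) = log|p(0)| + Σ_k log(r/|z_k|), summed over zeros inside |z| < r.
  log(r/|z_k|) for z_k = -5: log(5.5/5) = 0.0953
  log(r/|z_k|) for z_k = 1: log(5.5/1) = 1.7047
  Outside zeros (6) contribute nothing to the Jensen sum.
Sum over inside zeros: 1.8001.
I(r) = log|p(0)| + (inside sum) = 3.4012 + 1.8001 = 5.2013.
Note: since some zeros are outside |z| ≤ r, the simplified n·log(r) form does NOT apply — only the inside zeros contribute.

I(r) ≈ 5.2013.


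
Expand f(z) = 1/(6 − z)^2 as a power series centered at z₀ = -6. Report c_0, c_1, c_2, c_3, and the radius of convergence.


Let w = z − z₀, so z = z₀ + w.
Then 6 − z = 6 − (z₀ + w) = (6 − z₀) − w = 12 − w.
f(z) = 1/(12 − w)^2 = (1/(12)^2) · (1 − w/(12))^{−2}.
By the binomial series (1−u)^{−2} = Σ_{n≥0} C(n+1, 1) u^n for |u|<1, with u = w/(12):
  c_n = C(n+1, 1) / (12)^(n+2).
  c_0 = 1/(12)^2 = 1/144.
  c_1 = 2/(12)^3 = 1/864.
  c_2 = 3/(12)^4 = 1/6912.
  c_3 = 4/(12)^5 = 1/62208.
The series is valid for |w/d| < 1, i.e. |z − z₀| < |d|.
Radius of convergence: R = |6 − z₀| = |12| = 12 (distance from z₀ to the singularity z = 6).

c_0 = 1/144, c_1 = 1/864, c_2 = 1/6912, c_3 = 1/62208; R = 12.


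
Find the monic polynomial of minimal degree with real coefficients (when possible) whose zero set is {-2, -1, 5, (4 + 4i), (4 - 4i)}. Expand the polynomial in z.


The polynomial is p(z) = ∏_{α ∈ S} (z − α), where S = {-2, -1, 5, (4 + 4i), (4 - 4i)}.
Expanding the product yields: p(z) = z^5 -10·z^4 + 35·z^3 + 30·z^2 -336·z -320.
Note conjugate pairs combine to real quadratics: (z − (4+4i))(z − (4−4i)) = z² − 8z + 32.
The resulting polynomial has degree 5 and real coefficients as required.

p(z) = z^5 -10·z^4 + 35·z^3 + 30·z^2 -336·z -320.


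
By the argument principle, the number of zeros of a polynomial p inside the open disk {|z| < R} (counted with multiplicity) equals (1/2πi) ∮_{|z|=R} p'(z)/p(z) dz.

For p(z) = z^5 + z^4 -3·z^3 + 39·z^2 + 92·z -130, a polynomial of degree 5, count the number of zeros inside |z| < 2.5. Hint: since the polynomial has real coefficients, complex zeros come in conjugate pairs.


The zeros of p are: (-3 + 1i), (-3 - 1i), (2 + 3i), (2 - 3i), 1.
Their magnitudes are: 3.162, 3.162, 3.606, 3.606, 1.
Zeros with |z| < R = 2.5: 1.
Count = 1.
By the argument principle, (1/2πi) ∮_{|z|=R} p'(z)/p(z) dz equals exactly this count.

Number of zeros inside |z| < 2.5: 1.


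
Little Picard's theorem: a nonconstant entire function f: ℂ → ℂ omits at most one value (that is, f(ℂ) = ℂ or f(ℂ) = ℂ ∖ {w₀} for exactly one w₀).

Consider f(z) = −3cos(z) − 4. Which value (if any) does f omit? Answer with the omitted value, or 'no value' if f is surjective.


Little Picard bounds the complement of f(ℂ) to at most one point.
cos is entire and surjective onto ℂ: for every w ∈ ℂ, cos(ζ) = w has a solution ζ ∈ ℂ (e.g., via the complex inverse arccos). With ζ = z this gives z = ζ/(1). Then -3·cos(z) takes every value in -3·ℂ = ℂ, and adding -4 is a bijection of ℂ. So f is surjective and omits no value. (Note: only on the real line is cos bounded by [−1, 1].)

Omitted value: no value.


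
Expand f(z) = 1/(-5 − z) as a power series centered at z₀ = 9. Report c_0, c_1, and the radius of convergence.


Let w = z − z₀, so z = z₀ + w.
Then -5 − z = -5 − (z₀ + w) = (-5 − z₀) − w = -14 − w.
f(z) = 1/(-14 − w) = (1/(-14)) · 1/(1 − w/(-14)) = Σ_{n≥0} w^n / (-14)^(n+1).
So c_n = 1/(-14)^(n+1):
  c_0 = 1/(-14)^1 = -1/14.
  c_1 = 1/(-14)^2 = 1/196.
The series is valid for |w/d| < 1, i.e. |z − z₀| < |d|.
Radius of convergence: R = |-5 − z₀| = |-14| = 14 (distance from z₀ to the singularity z = -5).

c_0 = -1/14, c_1 = 1/196; R = 14.


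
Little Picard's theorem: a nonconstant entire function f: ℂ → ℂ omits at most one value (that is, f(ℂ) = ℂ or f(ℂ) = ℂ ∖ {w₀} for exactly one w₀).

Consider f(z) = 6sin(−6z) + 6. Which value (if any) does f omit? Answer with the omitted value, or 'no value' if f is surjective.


Little Picard bounds the complement of f(ℂ) to at most one point.
sin is entire and surjective onto ℂ: for every w ∈ ℂ, sin(ζ) = w has a solution ζ ∈ ℂ (e.g., via the complex inverse arcsin). With ζ = −6z this gives z = ζ/(-6). Then 6·sin(−6z) takes every value in 6·ℂ = ℂ, and adding 6 is a bijection of ℂ. So f is surjective and omits no value. (Note: only on the real line is sin bounded by [−1, 1].)

Omitted value: no value.


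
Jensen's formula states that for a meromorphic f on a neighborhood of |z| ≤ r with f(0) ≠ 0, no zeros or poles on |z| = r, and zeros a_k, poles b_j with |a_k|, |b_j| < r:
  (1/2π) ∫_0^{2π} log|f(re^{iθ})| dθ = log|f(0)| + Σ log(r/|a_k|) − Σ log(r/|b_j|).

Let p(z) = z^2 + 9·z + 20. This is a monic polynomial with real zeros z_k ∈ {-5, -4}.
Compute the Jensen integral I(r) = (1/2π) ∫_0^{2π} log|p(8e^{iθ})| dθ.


Zeros: -5, -4; r = 8.
Inside |z| < r: -5, -4. Outside (|z| ≥ r): ∅.
p(0) = 20, so log|p(0)| = log(20) = 2.9957.
Apply Jensen: I(r) = log|p(0)| + Σ_k log(r/|z_k|), summed over zeros inside |z| < r.
  log(r/|z_k|) for z_k = -5: log(8/5) = 0.4700
  log(r/|z_k|) for z_k = -4: log(8/4) = 0.6931
Sum over inside zeros: 1.1632.
I(r) = log|p(0)| + (inside sum) = 2.9957 + 1.1632 = 4.1589.
Closed form (all zeros inside, monic): I(r) = n·log(r) = 2·log(8) = 4.1589. ✓

I(r) ≈ 4.1589.


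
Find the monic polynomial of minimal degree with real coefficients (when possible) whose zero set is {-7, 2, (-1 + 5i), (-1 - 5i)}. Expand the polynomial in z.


The polynomial is p(z) = ∏_{α ∈ S} (z − α), where S = {-7, 2, (-1 + 5i), (-1 - 5i)}.
Expanding the product yields: p(z) = z^4 + 7·z^3 + 22·z^2 + 102·z -364.
Note conjugate pairs combine to real quadratics: (z − (-1+5i))(z − (-1−5i)) = z² + 2z + 26.
The resulting polynomial has degree 4 and real coefficients as required.

p(z) = z^4 + 7·z^3 + 22·z^2 + 102·z -364.


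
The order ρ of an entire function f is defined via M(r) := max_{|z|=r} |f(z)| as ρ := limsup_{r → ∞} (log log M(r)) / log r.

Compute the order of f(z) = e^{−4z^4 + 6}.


|e^{−4z^4 + 6}| = e^{Re(-4·z^4) + 6} ≤ e^{4|z|^4 + 6} = e^{4r^4 + 6} on |z| = r, so ρ ≤ 4. Choosing z on |z|=r so that -4·z^4 is real positive (always possible by picking arg z appropriately) gives |f(z)| = e^{4r^4 + 6}, matching the bound. The additive constant 6 does not affect log log M(r) ~ 4·log r. Hence ρ = 4.
Therefore ρ = 4.

Order ρ = 4.


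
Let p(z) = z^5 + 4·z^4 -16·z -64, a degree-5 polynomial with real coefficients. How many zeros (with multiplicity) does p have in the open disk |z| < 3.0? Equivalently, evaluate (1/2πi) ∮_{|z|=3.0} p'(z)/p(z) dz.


The zeros of p are: -4, (0 + 2i), (0 - 2i), -2, 2.
Their magnitudes are: 4, 2, 2, 2, 2.
Zeros with |z| < R = 3.0: (0 + 2i), (0 - 2i), -2, 2.
Count = 4.
By the argument principle, (1/2πi) ∮_{|z|=R} p'(z)/p(z) dz equals exactly this count.

Number of zeros inside |z| < 3.0: 4.


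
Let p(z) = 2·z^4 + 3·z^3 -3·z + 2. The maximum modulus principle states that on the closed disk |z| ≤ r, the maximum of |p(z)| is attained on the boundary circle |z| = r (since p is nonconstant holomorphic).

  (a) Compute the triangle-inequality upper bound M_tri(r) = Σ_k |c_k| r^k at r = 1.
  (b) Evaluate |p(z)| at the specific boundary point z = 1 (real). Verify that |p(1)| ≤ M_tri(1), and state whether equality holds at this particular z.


Coefficients: c_0 = 2, c_1 = -3, c_2 = 0, c_3 = 3, c_4 = 2. Radius r = 1.
Part (a). Triangle bound: M_tri(r) = Σ_k |c_k| r^k
  = |2|·1^0 + |-3|·1^1 + |0|·1^2 + |3|·1^3 + |2|·1^4
  = 2 + 3 + 0 + 3 + 2 = 10.
This bounds M(r) := max_{|z|=r} |p(z)| from above; equality holds iff all terms c_k z^k can be made to align in phase at a single z on |z|=r.
Part (b). At z = 1 (real, on the circle |z| = r):
  p(1) = (2)·1^0 + (-3)·1^1 + (0)·1^2 + (3)·1^3 + (2)·1^4 = 4.
  |p(1)| = 4.
Check: |p(1)| = 4 ≤ 10 = M_tri(1). ✓ Equality does not hold at z = 1 (the coefficients have mixed signs, so the terms do not all align in phase there).

M_tri(1) = 10; |p(1)| = 4; equality at z=1: no.


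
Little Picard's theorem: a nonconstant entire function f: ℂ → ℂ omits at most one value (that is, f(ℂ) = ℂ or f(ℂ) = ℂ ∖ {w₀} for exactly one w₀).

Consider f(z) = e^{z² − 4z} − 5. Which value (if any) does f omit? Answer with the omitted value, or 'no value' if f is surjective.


Little Picard bounds the complement of f(ℂ) to at most one point.
The exponent g(z) = z² − 4z is a nonconstant polynomial, hence surjective onto ℂ. So e^{g(z)} takes every value in {e^w : w ∈ ℂ} = ℂ ∖ {0}. Adding -5 shifts the range to ℂ ∖ {-5}. f omits exactly -5.

Omitted value: -5.


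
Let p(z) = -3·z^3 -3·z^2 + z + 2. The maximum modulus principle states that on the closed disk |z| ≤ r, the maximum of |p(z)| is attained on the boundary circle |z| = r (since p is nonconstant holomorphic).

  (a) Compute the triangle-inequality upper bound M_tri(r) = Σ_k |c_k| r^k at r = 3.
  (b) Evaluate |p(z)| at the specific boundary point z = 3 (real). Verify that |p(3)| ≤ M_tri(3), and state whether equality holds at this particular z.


Coefficients: c_0 = 2, c_1 = 1, c_2 = -3, c_3 = -3. Radius r = 3.
Part (a). Triangle bound: M_tri(r) = Σ_k |c_k| r^k
  = |2|·3^0 + |1|·3^1 + |-3|·3^2 + |-3|·3^3
  = 2 + 3 + 27 + 81 = 113.
This bounds M(r) := max_{|z|=r} |p(z)| from above; equality holds iff all terms c_k z^k can be made to align in phase at a single z on |z|=r.
Part (b). At z = 3 (real, on the circle |z| = r):
  p(3) = (2)·3^0 + (1)·3^1 + (-3)·3^2 + (-3)·3^3 = -103.
  |p(3)| = 103.
Check: |p(3)| = 103 ≤ 113 = M_tri(3). ✓ Equality does not hold at z = 3 (the coefficients have mixed signs, so the terms do not all align in phase there).

M_tri(3) = 113; |p(3)| = 103; equality at z=3: no.


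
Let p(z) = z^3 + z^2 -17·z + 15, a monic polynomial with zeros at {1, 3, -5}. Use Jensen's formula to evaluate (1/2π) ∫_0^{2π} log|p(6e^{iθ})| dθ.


Zeros: -5, 1, 3; r = 6.
Inside |z| < r: -5, 1, 3. Outside (|z| ≥ r): ∅.
p(0) = 15, so log|p(0)| = log(15) = 2.7081.
Apply Jensen: I(r) = log|p(0)| + Σ_k log(r/|z_k|), summed over zeros inside |z| < r.
  log(r/|z_k|) for z_k = 1: log(6/1) = 1.7918
  log(r/|z_k|) for z_k = 3: log(6/3) = 0.6931
  log(r/|z_k|) for z_k = -5: log(6/5) = 0.1823
Sum over inside zeros: 2.6672.
I(r) = log|p(0)| + (inside sum) = 2.7081 + 2.6672 = 5.3753.
Closed form (all zeros inside, monic): I(r) = n·log(r) = 3·log(6) = 5.3753. ✓

I(r) ≈ 5.3753.


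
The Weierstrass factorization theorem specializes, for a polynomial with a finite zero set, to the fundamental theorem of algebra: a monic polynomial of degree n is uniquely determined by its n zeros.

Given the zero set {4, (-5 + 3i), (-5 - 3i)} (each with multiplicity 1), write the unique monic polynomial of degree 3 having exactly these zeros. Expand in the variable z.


The polynomial is p(z) = ∏_{α ∈ S} (z − α), where S = {4, (-5 + 3i), (-5 - 3i)}.
Expanding the product yields: p(z) = z^3 + 6·z^2 -6·z -136.
Note conjugate pairs combine to real quadratics: (z − (-5+3i))(z − (-5−3i)) = z² + 10z + 34.
The resulting polynomial has degree 3 and real coefficients as required.

p(z) = z^3 + 6·z^2 -6·z -136.


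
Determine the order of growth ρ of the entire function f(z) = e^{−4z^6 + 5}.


|e^{−4z^6 + 5}| = e^{Re(-4·z^6) + 5} ≤ e^{4|z|^6 + 5} = e^{4r^6 + 5} on |z| = r, so ρ ≤ 6. Choosing z on |z|=r so that -4·z^6 is real positive (always possible by picking arg z appropriately) gives |f(z)| = e^{4r^6 + 5}, matching the bound. The additive constant 5 does not affect log log M(r) ~ 6·log r. Hence ρ = 6.
Therefore ρ = 6.

Order ρ = 6.


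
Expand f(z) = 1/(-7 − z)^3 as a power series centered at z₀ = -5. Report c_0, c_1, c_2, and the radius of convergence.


Let w = z − z₀, so z = z₀ + w.
Then -7 − z = -7 − (z₀ + w) = (-7 − z₀) − w = -2 − w.
f(z) = 1/(-2 − w)^3 = (1/(-2)^3) · (1 − w/(-2))^{−3}.
By the binomial series (1−u)^{−3} = Σ_{n≥0} C(n+2, 2) u^n for |u|<1, with u = w/(-2):
  c_n = C(n+2, 2) / (-2)^(n+3).
  c_0 = 1/(-2)^3 = -1/8.
  c_1 = 3/(-2)^4 = 3/16.
  c_2 = 6/(-2)^5 = -3/16.
The series is valid for |w/d| < 1, i.e. |z − z₀| < |d|.
Radius of convergence: R = |-7 − z₀| = |-2| = 2 (distance from z₀ to the singularity z = -7).

c_0 = -1/8, c_1 = 3/16, c_2 = -3/16; R = 2.


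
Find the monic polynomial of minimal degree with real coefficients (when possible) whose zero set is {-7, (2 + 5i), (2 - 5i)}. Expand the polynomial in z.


The polynomial is p(z) = ∏_{α ∈ S} (z − α), where S = {-7, (2 + 5i), (2 - 5i)}.
Expanding the product yields: p(z) = z^3 + 3·z^2 + z + 203.
Note conjugate pairs combine to real quadratics: (z − (2+5i))(z − (2−5i)) = z² − 4z + 29.
The resulting polynomial has degree 3 and real coefficients as required.

p(z) = z^3 + 3·z^2 + z + 203.


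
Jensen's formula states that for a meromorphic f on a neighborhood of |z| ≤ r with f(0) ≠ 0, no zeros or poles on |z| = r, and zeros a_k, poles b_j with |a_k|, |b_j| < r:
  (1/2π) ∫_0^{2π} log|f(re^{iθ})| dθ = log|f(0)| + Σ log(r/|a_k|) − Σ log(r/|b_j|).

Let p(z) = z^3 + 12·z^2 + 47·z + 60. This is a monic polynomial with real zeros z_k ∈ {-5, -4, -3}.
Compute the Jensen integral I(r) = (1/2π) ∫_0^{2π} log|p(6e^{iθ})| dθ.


Zeros: -5, -4, -3; r = 6.
Inside |z| < r: -5, -4, -3. Outside (|z| ≥ r): ∅.
p(0) = 60, so log|p(0)| = log(60) = 4.0943.
Apply Jensen: I(r) = log|p(0)| + Σ_k log(r/|z_k|), summed over zeros inside |z| < r.
  log(r/|z_k|) for z_k = -5: log(6/5) = 0.1823
  log(r/|z_k|) for z_k = -4: log(6/4) = 0.4055
  log(r/|z_k|) for z_k = -3: log(6/3) = 0.6931
Sum over inside zeros: 1.2809.
I(r) = log|p(0)| + (inside sum) = 4.0943 + 1.2809 = 5.3753.
Closed form (all zeros inside, monic): I(r) = n·log(r) = 3·log(6) = 5.3753. ✓

I(r) ≈ 5.3753.


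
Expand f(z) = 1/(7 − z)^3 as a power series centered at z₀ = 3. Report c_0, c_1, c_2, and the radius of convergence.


Let w = z − z₀, so z = z₀ + w.
Then 7 − z = 7 − (z₀ + w) = (7 − z₀) − w = 4 − w.
f(z) = 1/(4 − w)^3 = (1/(4)^3) · (1 − w/(4))^{−3}.
By the binomial series (1−u)^{−3} = Σ_{n≥0} C(n+2, 2) u^n for |u|<1, with u = w/(4):
  c_n = C(n+2, 2) / (4)^(n+3).
  c_0 = 1/(4)^3 = 1/64.
  c_1 = 3/(4)^4 = 3/256.
  c_2 = 6/(4)^5 = 3/512.
The series is valid for |w/d| < 1, i.e. |z − z₀| < |d|.
Radius of convergence: R = |7 − z₀| = |4| = 4 (distance from z₀ to the singularity z = 7).

c_0 = 1/64, c_1 = 3/256, c_2 = 3/512; R = 4.


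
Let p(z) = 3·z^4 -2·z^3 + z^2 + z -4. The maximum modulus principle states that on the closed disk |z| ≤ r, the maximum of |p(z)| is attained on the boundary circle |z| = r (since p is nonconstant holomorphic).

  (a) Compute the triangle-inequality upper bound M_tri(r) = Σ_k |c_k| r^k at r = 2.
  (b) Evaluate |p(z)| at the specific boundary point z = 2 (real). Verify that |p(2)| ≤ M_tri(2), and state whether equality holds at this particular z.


Coefficients: c_0 = -4, c_1 = 1, c_2 = 1, c_3 = -2, c_4 = 3. Radius r = 2.
Part (a). Triangle bound: M_tri(r) = Σ_k |c_k| r^k
  = |-4|·2^0 + |1|·2^1 + |1|·2^2 + |-2|·2^3 + |3|·2^4
  = 4 + 2 + 4 + 16 + 48 = 74.
This bounds M(r) := max_{|z|=r} |p(z)| from above; equality holds iff all terms c_k z^k can be made to align in phase at a single z on |z|=r.
Part (b). At z = 2 (real, on the circle |z| = r):
  p(2) = (-4)·2^0 + (1)·2^1 + (1)·2^2 + (-2)·2^3 + (3)·2^4 = 34.
  |p(2)| = 34.
Check: |p(2)| = 34 ≤ 74 = M_tri(2). ✓ Equality does not hold at z = 2 (the coefficients have mixed signs, so the terms do not all align in phase there).

M_tri(2) = 74; |p(2)| = 34; equality at z=2: no.
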